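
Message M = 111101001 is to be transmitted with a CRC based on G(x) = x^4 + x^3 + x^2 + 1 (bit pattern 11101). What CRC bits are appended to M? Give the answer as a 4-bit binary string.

Append 4 zeros: 1111010010000. Divide by 11101 (XOR where the leading bit is 1):
  pos 0: 11110 XOR 11101 = 00011
  pos 3: 11100 XOR 11101 = 00001
  pos 7: 11000 XOR 11101 = 00101
Remainder (last 4 bits) = 1010. This is the CRC / FCS.

1010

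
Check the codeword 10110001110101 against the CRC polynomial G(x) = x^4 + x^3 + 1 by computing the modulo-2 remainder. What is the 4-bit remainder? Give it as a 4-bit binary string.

Modulo-2 division of 10110001110101 by 11001:
  pos 0: 10110 XOR 11001 = 01111
  pos 1: 11110 XOR 11001 = 00111
  pos 3: 11101 XOR 11001 = 00100
  pos 5: 10011 XOR 11001 = 01010
  pos 6: 10100 XOR 11001 = 01101
  pos 7: 11011 XOR 11001 = 00010
Remainder = 1001 (nonzero — an error is detected).

1001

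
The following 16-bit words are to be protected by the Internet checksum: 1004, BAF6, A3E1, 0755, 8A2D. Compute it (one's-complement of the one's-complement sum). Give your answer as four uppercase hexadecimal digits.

One's-complement addition (fold any carry out of bit 15 back into bit 0):
  0x1004 + 0xBAF6 = 0x0CAFA
  0xCAFA + 0xA3E1 = 0x16EDB → wrap carry → 0x6EDC
  0x6EDC + 0x0755 = 0x07631
  0x7631 + 0x8A2D = 0x1005E → wrap carry → 0x005F
One's-complement sum = 0x005F.
Checksum = ~0x005F & 0xFFFF = 0xFFA0.

FFA0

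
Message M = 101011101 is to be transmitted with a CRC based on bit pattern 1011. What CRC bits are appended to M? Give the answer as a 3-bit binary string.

Append 3 zeros: 101011101000. Divide by 1011 (XOR where the leading bit is 1):
  pos 0: 1010 XOR 1011 = 0001
  pos 3: 1111 XOR 1011 = 0100
  pos 4: 1000 XOR 1011 = 0011
  pos 6: 1110 XOR 1011 = 0101
  pos 7: 1010 XOR 1011 = 0001
Remainder (last 3 bits) = 010. This is the CRC / FCS.

010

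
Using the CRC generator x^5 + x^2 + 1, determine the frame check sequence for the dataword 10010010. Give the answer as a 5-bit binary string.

11110

Append 5 zeros: 1001001000000. Divide by 100101 (XOR where the leading bit is 1):
  pos 0: 100100 XOR 100101 = 000001
  pos 5: 110000 XOR 100101 = 010101
  pos 6: 101010 XOR 100101 = 001111
Remainder (last 5 bits) = 11110. This is the CRC / FCS.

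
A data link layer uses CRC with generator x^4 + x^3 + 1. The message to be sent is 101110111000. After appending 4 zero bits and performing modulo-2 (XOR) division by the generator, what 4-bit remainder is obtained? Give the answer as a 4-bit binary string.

Append 4 zeros: 1011101110000000. Divide by 11001 (XOR where the leading bit is 1):
  pos 0: 10111 XOR 11001 = 01110
  pos 1: 11100 XOR 11001 = 00101
  pos 3: 10111 XOR 11001 = 01110
  pos 4: 11101 XOR 11001 = 00100
  pos 6: 10000 XOR 11001 = 01001
  pos 7: 10010 XOR 11001 = 01011
  pos 8: 10110 XOR 11001 = 01111
  pos 9: 11110 XOR 11001 = 00111
  pos 11: 11100 XOR 11001 = 00101
Remainder (last 4 bits) = 0101. This is the CRC / FCS.

0101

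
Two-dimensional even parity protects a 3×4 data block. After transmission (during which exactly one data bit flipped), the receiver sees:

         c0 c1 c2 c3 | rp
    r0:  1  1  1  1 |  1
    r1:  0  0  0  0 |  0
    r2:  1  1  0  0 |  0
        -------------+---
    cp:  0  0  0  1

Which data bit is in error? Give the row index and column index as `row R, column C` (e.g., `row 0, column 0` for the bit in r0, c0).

row 0, column 2

Recompute each row's even parity and compare to rp:
  r0: data parity 0, sent rp 1 → mismatch
  r1: data parity 0, sent rp 0 → ok
  r2: data parity 0, sent rp 0 → ok
Recompute each column's even parity and compare to cp:
  c0: data parity 0, sent cp 0 → ok
  c1: data parity 0, sent cp 0 → ok
  c2: data parity 1, sent cp 0 → mismatch
  c3: data parity 1, sent cp 1 → ok
Exactly one row (r0) and one column (c2) fail → the flipped bit is at their intersection.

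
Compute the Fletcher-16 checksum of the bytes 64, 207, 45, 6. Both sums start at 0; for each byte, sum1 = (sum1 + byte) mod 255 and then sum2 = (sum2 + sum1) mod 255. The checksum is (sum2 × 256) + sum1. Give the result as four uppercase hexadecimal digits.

D043

Running sums (mod 255):
  after byte 0 (64): sum1=64, sum2=64
  after byte 1 (207): sum1=16, sum2=80
  after byte 2 (45): sum1=61, sum2=141
  after byte 3 (6): sum1=67, sum2=208
Checksum = sum2·256 + sum1 = 208·256 + 67 = 53315 = 0xD043.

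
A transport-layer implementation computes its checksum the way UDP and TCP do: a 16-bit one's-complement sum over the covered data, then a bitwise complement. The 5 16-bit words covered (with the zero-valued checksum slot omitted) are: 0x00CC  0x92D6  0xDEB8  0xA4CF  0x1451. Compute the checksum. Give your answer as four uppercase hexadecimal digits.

D483

One's-complement addition (fold any carry out of bit 15 back into bit 0):
  0x00CC + 0x92D6 = 0x093A2
  0x93A2 + 0xDEB8 = 0x1725A → wrap carry → 0x725B
  0x725B + 0xA4CF = 0x1172A → wrap carry → 0x172B
  0x172B + 0x1451 = 0x02B7C
One's-complement sum = 0x2B7C.
Checksum = ~0x2B7C & 0xFFFF = 0xD483.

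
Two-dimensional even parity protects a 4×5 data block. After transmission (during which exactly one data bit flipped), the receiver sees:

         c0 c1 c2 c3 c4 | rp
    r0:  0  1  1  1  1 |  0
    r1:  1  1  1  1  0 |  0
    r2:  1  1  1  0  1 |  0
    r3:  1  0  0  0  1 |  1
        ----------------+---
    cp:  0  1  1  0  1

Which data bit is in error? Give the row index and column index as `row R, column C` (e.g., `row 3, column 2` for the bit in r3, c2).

Recompute each row's even parity and compare to rp:
  r0: data parity 0, sent rp 0 → ok
  r1: data parity 0, sent rp 0 → ok
  r2: data parity 0, sent rp 0 → ok
  r3: data parity 0, sent rp 1 → mismatch
Recompute each column's even parity and compare to cp:
  c0: data parity 1, sent cp 0 → mismatch
  c1: data parity 1, sent cp 1 → ok
  c2: data parity 1, sent cp 1 → ok
  c3: data parity 0, sent cp 0 → ok
  c4: data parity 1, sent cp 1 → ok
Exactly one row (r3) and one column (c0) fail → the flipped bit is at their intersection.

row 3, column 0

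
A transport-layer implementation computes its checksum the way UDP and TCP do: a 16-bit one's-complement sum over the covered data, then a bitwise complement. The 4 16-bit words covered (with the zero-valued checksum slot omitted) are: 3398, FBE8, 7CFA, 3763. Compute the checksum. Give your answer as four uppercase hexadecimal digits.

1C21

One's-complement addition (fold any carry out of bit 15 back into bit 0):
  0x3398 + 0xFBE8 = 0x12F80 → wrap carry → 0x2F81
  0x2F81 + 0x7CFA = 0x0AC7B
  0xAC7B + 0x3763 = 0x0E3DE
One's-complement sum = 0xE3DE.
Checksum = ~0xE3DE & 0xFFFF = 0x1C21.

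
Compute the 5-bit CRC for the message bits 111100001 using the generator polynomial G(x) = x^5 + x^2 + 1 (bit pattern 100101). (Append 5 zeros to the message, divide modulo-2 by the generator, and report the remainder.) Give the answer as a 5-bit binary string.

00001

Append 5 zeros: 11110000100000. Divide by 100101 (XOR where the leading bit is 1):
  pos 0: 111100 XOR 100101 = 011001
  pos 1: 110010 XOR 100101 = 010111
  pos 2: 101110 XOR 100101 = 001011
  pos 4: 101110 XOR 100101 = 001011
  pos 6: 101100 XOR 100101 = 001001
  pos 8: 100100 XOR 100101 = 000001
Remainder (last 5 bits) = 00001. This is the CRC / FCS.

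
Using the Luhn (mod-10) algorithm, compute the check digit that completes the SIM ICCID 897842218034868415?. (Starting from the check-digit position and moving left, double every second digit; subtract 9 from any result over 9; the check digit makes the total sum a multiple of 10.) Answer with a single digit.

Partial digits right→left: 5 1 4 8 6 8 4 3 0 8 1 2 2 4 8 7 9 8
Double every second digit counting from the check-digit position (so the 1st, 3rd, 5th, ... of the partial from the right).
  doubled (with −9 where >9): 1 8 3 8 0 2 4 7 9 → sum 42
  kept as-is: 1 8 8 3 8 2 4 7 8 → sum 49
Total = 42 + 49 = 91.
Check digit = (10 − (91 mod 10)) mod 10 = 9.

9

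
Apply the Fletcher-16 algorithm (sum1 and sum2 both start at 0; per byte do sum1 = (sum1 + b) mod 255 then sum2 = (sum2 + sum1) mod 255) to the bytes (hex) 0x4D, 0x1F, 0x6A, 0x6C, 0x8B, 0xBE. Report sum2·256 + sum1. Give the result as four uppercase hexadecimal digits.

Running sums (mod 255):
  after byte 0 (0x4D): sum1=77, sum2=77
  after byte 1 (0x1F): sum1=108, sum2=185
  after byte 2 (0x6A): sum1=214, sum2=144
  after byte 3 (0x6C): sum1=67, sum2=211
  after byte 4 (0x8B): sum1=206, sum2=162
  after byte 5 (0xBE): sum1=141, sum2=48
Checksum = sum2·256 + sum1 = 48·256 + 141 = 12429 = 0x308D.

308D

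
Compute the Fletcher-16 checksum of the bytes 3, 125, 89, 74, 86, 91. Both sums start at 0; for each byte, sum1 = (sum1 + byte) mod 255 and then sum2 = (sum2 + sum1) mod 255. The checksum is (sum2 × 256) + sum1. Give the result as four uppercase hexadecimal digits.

D1D5

Running sums (mod 255):
  after byte 0 (3): sum1=3, sum2=3
  after byte 1 (125): sum1=128, sum2=131
  after byte 2 (89): sum1=217, sum2=93
  after byte 3 (74): sum1=36, sum2=129
  after byte 4 (86): sum1=122, sum2=251
  after byte 5 (91): sum1=213, sum2=209
Checksum = sum2·256 + sum1 = 209·256 + 213 = 53717 = 0xD1D5.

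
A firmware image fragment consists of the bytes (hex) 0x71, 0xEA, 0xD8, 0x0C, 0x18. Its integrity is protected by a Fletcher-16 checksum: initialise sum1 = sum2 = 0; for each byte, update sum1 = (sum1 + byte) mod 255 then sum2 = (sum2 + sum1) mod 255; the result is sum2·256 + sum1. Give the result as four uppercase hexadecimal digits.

Running sums (mod 255):
  after byte 0 (0x71): sum1=113, sum2=113
  after byte 1 (0xEA): sum1=92, sum2=205
  after byte 2 (0xD8): sum1=53, sum2=3
  after byte 3 (0x0C): sum1=65, sum2=68
  after byte 4 (0x18): sum1=89, sum2=157
Checksum = sum2·256 + sum1 = 157·256 + 89 = 40281 = 0x9D59.

9D59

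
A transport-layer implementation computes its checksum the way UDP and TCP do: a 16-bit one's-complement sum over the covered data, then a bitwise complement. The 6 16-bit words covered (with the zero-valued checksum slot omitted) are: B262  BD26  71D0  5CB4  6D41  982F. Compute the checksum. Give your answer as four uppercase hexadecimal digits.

BC80

One's-complement addition (fold any carry out of bit 15 back into bit 0):
  0xB262 + 0xBD26 = 0x16F88 → wrap carry → 0x6F89
  0x6F89 + 0x71D0 = 0x0E159
  0xE159 + 0x5CB4 = 0x13E0D → wrap carry → 0x3E0E
  0x3E0E + 0x6D41 = 0x0AB4F
  0xAB4F + 0x982F = 0x1437E → wrap carry → 0x437F
One's-complement sum = 0x437F.
Checksum = ~0x437F & 0xFFFF = 0xBC80.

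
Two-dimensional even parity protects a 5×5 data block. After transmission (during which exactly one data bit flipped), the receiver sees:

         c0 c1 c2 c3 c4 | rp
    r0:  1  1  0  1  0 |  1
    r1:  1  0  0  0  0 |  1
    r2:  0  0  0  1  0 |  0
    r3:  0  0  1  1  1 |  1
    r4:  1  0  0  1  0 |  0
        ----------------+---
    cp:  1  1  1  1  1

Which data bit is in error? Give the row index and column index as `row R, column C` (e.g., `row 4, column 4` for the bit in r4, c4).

row 2, column 3

Recompute each row's even parity and compare to rp:
  r0: data parity 1, sent rp 1 → ok
  r1: data parity 1, sent rp 1 → ok
  r2: data parity 1, sent rp 0 → mismatch
  r3: data parity 1, sent rp 1 → ok
  r4: data parity 0, sent rp 0 → ok
Recompute each column's even parity and compare to cp:
  c0: data parity 1, sent cp 1 → ok
  c1: data parity 1, sent cp 1 → ok
  c2: data parity 1, sent cp 1 → ok
  c3: data parity 0, sent cp 1 → mismatch
  c4: data parity 1, sent cp 1 → ok
Exactly one row (r2) and one column (c3) fail → the flipped bit is at their intersection.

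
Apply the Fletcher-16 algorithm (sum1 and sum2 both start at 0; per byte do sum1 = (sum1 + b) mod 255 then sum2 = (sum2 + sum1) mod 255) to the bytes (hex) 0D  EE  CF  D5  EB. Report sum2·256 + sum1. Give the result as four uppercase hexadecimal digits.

Running sums (mod 255):
  after byte 0 (0D): sum1=13, sum2=13
  after byte 1 (EE): sum1=251, sum2=9
  after byte 2 (CF): sum1=203, sum2=212
  after byte 3 (D5): sum1=161, sum2=118
  after byte 4 (EB): sum1=141, sum2=4
Checksum = sum2·256 + sum1 = 4·256 + 141 = 1165 = 0x048D.

048D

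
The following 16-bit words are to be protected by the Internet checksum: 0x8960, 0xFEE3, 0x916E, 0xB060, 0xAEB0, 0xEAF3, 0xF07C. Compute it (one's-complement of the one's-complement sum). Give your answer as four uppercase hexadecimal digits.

One's-complement addition (fold any carry out of bit 15 back into bit 0):
  0x8960 + 0xFEE3 = 0x18843 → wrap carry → 0x8844
  0x8844 + 0x916E = 0x119B2 → wrap carry → 0x19B3
  0x19B3 + 0xB060 = 0x0CA13
  0xCA13 + 0xAEB0 = 0x178C3 → wrap carry → 0x78C4
  0x78C4 + 0xEAF3 = 0x163B7 → wrap carry → 0x63B8
  0x63B8 + 0xF07C = 0x15434 → wrap carry → 0x5435
One's-complement sum = 0x5435.
Checksum = ~0x5435 & 0xFFFF = 0xABCA.

ABCA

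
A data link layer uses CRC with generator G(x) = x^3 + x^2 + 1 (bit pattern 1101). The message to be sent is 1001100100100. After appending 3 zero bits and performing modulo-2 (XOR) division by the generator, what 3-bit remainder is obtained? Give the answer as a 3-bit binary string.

Append 3 zeros: 1001100100100000. Divide by 1101 (XOR where the leading bit is 1):
  pos 0: 1001 XOR 1101 = 0100
  pos 1: 1001 XOR 1101 = 0100
  pos 2: 1000 XOR 1101 = 0101
  pos 3: 1010 XOR 1101 = 0111
  pos 4: 1111 XOR 1101 = 0010
  pos 6: 1000 XOR 1101 = 0101
  pos 7: 1011 XOR 1101 = 0110
  pos 8: 1100 XOR 1101 = 0001
  pos 11: 1000 XOR 1101 = 0101
  pos 12: 1010 XOR 1101 = 0111
Remainder (last 3 bits) = 111. This is the CRC / FCS.

111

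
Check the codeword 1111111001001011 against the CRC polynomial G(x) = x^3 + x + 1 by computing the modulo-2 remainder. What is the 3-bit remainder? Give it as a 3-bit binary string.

101

Modulo-2 division of 1111111001001011 by 1011:
  pos 0: 1111 XOR 1011 = 0100
  pos 1: 1001 XOR 1011 = 0010
  pos 3: 1011 XOR 1011 = 0000
  pos 9: 1001 XOR 1011 = 0010
  pos 11: 1001 XOR 1011 = 0010
Remainder = 101 (nonzero — an error is detected).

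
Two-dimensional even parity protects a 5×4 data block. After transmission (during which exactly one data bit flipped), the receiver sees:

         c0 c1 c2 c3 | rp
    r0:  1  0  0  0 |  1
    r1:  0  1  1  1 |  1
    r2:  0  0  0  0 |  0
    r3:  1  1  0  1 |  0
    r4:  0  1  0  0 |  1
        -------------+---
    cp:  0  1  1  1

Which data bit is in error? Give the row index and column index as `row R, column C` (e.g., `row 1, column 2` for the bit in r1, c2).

Recompute each row's even parity and compare to rp:
  r0: data parity 1, sent rp 1 → ok
  r1: data parity 1, sent rp 1 → ok
  r2: data parity 0, sent rp 0 → ok
  r3: data parity 1, sent rp 0 → mismatch
  r4: data parity 1, sent rp 1 → ok
Recompute each column's even parity and compare to cp:
  c0: data parity 0, sent cp 0 → ok
  c1: data parity 1, sent cp 1 → ok
  c2: data parity 1, sent cp 1 → ok
  c3: data parity 0, sent cp 1 → mismatch
Exactly one row (r3) and one column (c3) fail → the flipped bit is at their intersection.

row 3, column 3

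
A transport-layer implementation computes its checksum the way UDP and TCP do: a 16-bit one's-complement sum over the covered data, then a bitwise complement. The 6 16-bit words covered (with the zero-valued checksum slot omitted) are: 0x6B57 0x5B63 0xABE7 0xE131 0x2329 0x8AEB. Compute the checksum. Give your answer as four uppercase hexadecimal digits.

FE16

One's-complement addition (fold any carry out of bit 15 back into bit 0):
  0x6B57 + 0x5B63 = 0x0C6BA
  0xC6BA + 0xABE7 = 0x172A1 → wrap carry → 0x72A2
  0x72A2 + 0xE131 = 0x153D3 → wrap carry → 0x53D4
  0x53D4 + 0x2329 = 0x076FD
  0x76FD + 0x8AEB = 0x101E8 → wrap carry → 0x01E9
One's-complement sum = 0x01E9.
Checksum = ~0x01E9 & 0xFFFF = 0xFE16.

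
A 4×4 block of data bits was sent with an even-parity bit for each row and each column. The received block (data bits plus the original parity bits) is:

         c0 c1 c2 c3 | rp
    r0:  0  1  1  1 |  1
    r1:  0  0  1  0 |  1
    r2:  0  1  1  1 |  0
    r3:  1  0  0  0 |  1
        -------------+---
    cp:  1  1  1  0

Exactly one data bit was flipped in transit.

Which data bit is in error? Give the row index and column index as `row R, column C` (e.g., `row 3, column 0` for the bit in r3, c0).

Recompute each row's even parity and compare to rp:
  r0: data parity 1, sent rp 1 → ok
  r1: data parity 1, sent rp 1 → ok
  r2: data parity 1, sent rp 0 → mismatch
  r3: data parity 1, sent rp 1 → ok
Recompute each column's even parity and compare to cp:
  c0: data parity 1, sent cp 1 → ok
  c1: data parity 0, sent cp 1 → mismatch
  c2: data parity 1, sent cp 1 → ok
  c3: data parity 0, sent cp 0 → ok
Exactly one row (r2) and one column (c1) fail → the flipped bit is at their intersection.

row 2, column 1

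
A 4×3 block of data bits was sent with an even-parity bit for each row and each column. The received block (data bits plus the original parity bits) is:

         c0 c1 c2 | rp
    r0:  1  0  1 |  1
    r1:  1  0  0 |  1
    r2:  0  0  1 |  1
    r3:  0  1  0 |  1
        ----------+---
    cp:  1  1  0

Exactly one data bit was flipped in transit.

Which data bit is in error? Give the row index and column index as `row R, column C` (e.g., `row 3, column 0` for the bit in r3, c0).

row 0, column 0

Recompute each row's even parity and compare to rp:
  r0: data parity 0, sent rp 1 → mismatch
  r1: data parity 1, sent rp 1 → ok
  r2: data parity 1, sent rp 1 → ok
  r3: data parity 1, sent rp 1 → ok
Recompute each column's even parity and compare to cp:
  c0: data parity 0, sent cp 1 → mismatch
  c1: data parity 1, sent cp 1 → ok
  c2: data parity 0, sent cp 0 → ok
Exactly one row (r0) and one column (c0) fail → the flipped bit is at their intersection.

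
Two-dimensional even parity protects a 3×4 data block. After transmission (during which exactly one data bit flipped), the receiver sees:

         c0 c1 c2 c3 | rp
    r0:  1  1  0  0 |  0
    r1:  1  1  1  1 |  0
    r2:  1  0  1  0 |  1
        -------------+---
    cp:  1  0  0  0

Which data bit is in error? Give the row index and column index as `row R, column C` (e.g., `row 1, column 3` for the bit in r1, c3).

row 2, column 3

Recompute each row's even parity and compare to rp:
  r0: data parity 0, sent rp 0 → ok
  r1: data parity 0, sent rp 0 → ok
  r2: data parity 0, sent rp 1 → mismatch
Recompute each column's even parity and compare to cp:
  c0: data parity 1, sent cp 1 → ok
  c1: data parity 0, sent cp 0 → ok
  c2: data parity 0, sent cp 0 → ok
  c3: data parity 1, sent cp 0 → mismatch
Exactly one row (r2) and one column (c3) fail → the flipped bit is at their intersection.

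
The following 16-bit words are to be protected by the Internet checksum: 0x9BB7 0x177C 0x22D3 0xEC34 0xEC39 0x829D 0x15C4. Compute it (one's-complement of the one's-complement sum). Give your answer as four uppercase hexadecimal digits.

B928

One's-complement addition (fold any carry out of bit 15 back into bit 0):
  0x9BB7 + 0x177C = 0x0B333
  0xB333 + 0x22D3 = 0x0D606
  0xD606 + 0xEC34 = 0x1C23A → wrap carry → 0xC23B
  0xC23B + 0xEC39 = 0x1AE74 → wrap carry → 0xAE75
  0xAE75 + 0x829D = 0x13112 → wrap carry → 0x3113
  0x3113 + 0x15C4 = 0x046D7
One's-complement sum = 0x46D7.
Checksum = ~0x46D7 & 0xFFFF = 0xB928.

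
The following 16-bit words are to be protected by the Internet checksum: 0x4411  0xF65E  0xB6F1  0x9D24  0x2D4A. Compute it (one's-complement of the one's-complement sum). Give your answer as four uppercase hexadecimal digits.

442F

One's-complement addition (fold any carry out of bit 15 back into bit 0):
  0x4411 + 0xF65E = 0x13A6F → wrap carry → 0x3A70
  0x3A70 + 0xB6F1 = 0x0F161
  0xF161 + 0x9D24 = 0x18E85 → wrap carry → 0x8E86
  0x8E86 + 0x2D4A = 0x0BBD0
One's-complement sum = 0xBBD0.
Checksum = ~0xBBD0 & 0xFFFF = 0x442F.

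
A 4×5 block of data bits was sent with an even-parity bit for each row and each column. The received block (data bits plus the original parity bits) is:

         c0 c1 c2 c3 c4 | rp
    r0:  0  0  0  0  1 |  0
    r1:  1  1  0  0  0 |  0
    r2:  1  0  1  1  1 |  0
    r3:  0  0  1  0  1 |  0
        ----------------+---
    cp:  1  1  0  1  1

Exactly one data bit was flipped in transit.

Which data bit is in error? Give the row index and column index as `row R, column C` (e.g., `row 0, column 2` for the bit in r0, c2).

row 0, column 0

Recompute each row's even parity and compare to rp:
  r0: data parity 1, sent rp 0 → mismatch
  r1: data parity 0, sent rp 0 → ok
  r2: data parity 0, sent rp 0 → ok
  r3: data parity 0, sent rp 0 → ok
Recompute each column's even parity and compare to cp:
  c0: data parity 0, sent cp 1 → mismatch
  c1: data parity 1, sent cp 1 → ok
  c2: data parity 0, sent cp 0 → ok
  c3: data parity 1, sent cp 1 → ok
  c4: data parity 1, sent cp 1 → ok
Exactly one row (r0) and one column (c0) fail → the flipped bit is at their intersection.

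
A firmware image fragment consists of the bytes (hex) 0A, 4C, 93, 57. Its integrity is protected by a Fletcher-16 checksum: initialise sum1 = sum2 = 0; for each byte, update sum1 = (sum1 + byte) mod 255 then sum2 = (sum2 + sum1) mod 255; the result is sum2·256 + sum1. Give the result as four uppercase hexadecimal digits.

8B41

Running sums (mod 255):
  after byte 0 (0A): sum1=10, sum2=10
  after byte 1 (4C): sum1=86, sum2=96
  after byte 2 (93): sum1=233, sum2=74
  after byte 3 (57): sum1=65, sum2=139
Checksum = sum2·256 + sum1 = 139·256 + 65 = 35649 = 0x8B41.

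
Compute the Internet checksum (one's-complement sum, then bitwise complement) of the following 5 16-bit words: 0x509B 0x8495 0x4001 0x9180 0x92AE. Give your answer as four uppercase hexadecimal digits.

One's-complement addition (fold any carry out of bit 15 back into bit 0):
  0x509B + 0x8495 = 0x0D530
  0xD530 + 0x4001 = 0x11531 → wrap carry → 0x1532
  0x1532 + 0x9180 = 0x0A6B2
  0xA6B2 + 0x92AE = 0x13960 → wrap carry → 0x3961
One's-complement sum = 0x3961.
Checksum = ~0x3961 & 0xFFFF = 0xC69E.

C69E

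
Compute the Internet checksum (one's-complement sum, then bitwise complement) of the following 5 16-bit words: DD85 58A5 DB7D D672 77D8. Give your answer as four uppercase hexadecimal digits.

A00B

One's-complement addition (fold any carry out of bit 15 back into bit 0):
  0xDD85 + 0x58A5 = 0x1362A → wrap carry → 0x362B
  0x362B + 0xDB7D = 0x111A8 → wrap carry → 0x11A9
  0x11A9 + 0xD672 = 0x0E81B
  0xE81B + 0x77D8 = 0x15FF3 → wrap carry → 0x5FF4
One's-complement sum = 0x5FF4.
Checksum = ~0x5FF4 & 0xFFFF = 0xA00B.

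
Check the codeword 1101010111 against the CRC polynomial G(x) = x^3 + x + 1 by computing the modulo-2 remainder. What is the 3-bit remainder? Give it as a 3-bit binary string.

Modulo-2 division of 1101010111 by 1011:
  pos 0: 1101 XOR 1011 = 0110
  pos 1: 1100 XOR 1011 = 0111
  pos 2: 1111 XOR 1011 = 0100
  pos 3: 1000 XOR 1011 = 0011
  pos 5: 1111 XOR 1011 = 0100
  pos 6: 1001 XOR 1011 = 0010
Remainder = 010 (nonzero — an error is detected).

010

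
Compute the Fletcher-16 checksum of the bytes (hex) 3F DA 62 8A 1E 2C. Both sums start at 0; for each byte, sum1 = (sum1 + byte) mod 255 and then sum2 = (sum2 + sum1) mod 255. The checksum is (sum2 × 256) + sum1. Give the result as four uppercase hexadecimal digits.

5351

Running sums (mod 255):
  after byte 0 (3F): sum1=63, sum2=63
  after byte 1 (DA): sum1=26, sum2=89
  after byte 2 (62): sum1=124, sum2=213
  after byte 3 (8A): sum1=7, sum2=220
  after byte 4 (1E): sum1=37, sum2=2
  after byte 5 (2C): sum1=81, sum2=83
Checksum = sum2·256 + sum1 = 83·256 + 81 = 21329 = 0x5351.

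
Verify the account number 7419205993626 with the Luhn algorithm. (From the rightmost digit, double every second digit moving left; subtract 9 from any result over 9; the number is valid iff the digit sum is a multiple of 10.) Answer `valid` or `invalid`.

invalid

From the right, keep odd positions and double even positions (subtract 9 from any doubled value over 9):
  doubled (positions 2,4,...): 4 6 9 0 9 8 → sum 36
  kept (positions 1,3,...): 6 6 9 5 2 1 7 → sum 36
Total = 72.
72 mod 10 = 2, so the number is invalid.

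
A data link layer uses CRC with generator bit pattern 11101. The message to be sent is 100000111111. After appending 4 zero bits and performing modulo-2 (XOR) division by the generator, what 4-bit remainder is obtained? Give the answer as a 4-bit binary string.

Append 4 zeros: 1000001111110000. Divide by 11101 (XOR where the leading bit is 1):
  pos 0: 10000 XOR 11101 = 01101
  pos 1: 11010 XOR 11101 = 00111
  pos 3: 11111 XOR 11101 = 00010
  pos 6: 10111 XOR 11101 = 01010
  pos 7: 10101 XOR 11101 = 01000
  pos 8: 10000 XOR 11101 = 01101
  pos 9: 11010 XOR 11101 = 00111
  pos 11: 11100 XOR 11101 = 00001
Remainder (last 4 bits) = 0001. This is the CRC / FCS.

0001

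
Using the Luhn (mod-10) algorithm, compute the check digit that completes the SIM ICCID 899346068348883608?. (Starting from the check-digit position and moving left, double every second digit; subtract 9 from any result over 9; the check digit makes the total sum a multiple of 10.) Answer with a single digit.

5

Partial digits right→left: 8 0 6 3 8 8 8 4 3 8 6 0 6 4 3 9 9 8
Double every second digit counting from the check-digit position (so the 1st, 3rd, 5th, ... of the partial from the right).
  doubled (with −9 where >9): 7 3 7 7 6 3 3 6 9 → sum 51
  kept as-is: 0 3 8 4 8 0 4 9 8 → sum 44
Total = 51 + 44 = 95.
Check digit = (10 − (95 mod 10)) mod 10 = 5.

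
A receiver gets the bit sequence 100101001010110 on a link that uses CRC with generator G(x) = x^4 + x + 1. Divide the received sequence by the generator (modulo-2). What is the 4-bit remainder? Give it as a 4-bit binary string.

0100

Modulo-2 division of 100101001010110 by 10011:
  pos 0: 10010 XOR 10011 = 00001
  pos 4: 11001 XOR 10011 = 01010
  pos 5: 10100 XOR 10011 = 00111
  pos 7: 11110 XOR 10011 = 01101
  pos 8: 11011 XOR 10011 = 01000
  pos 9: 10001 XOR 10011 = 00010
Remainder = 0100 (nonzero — an error is detected).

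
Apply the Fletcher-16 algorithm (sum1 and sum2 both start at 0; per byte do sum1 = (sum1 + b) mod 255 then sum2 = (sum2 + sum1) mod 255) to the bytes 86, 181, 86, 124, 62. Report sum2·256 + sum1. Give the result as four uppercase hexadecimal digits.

C01D

Running sums (mod 255):
  after byte 0 (86): sum1=86, sum2=86
  after byte 1 (181): sum1=12, sum2=98
  after byte 2 (86): sum1=98, sum2=196
  after byte 3 (124): sum1=222, sum2=163
  after byte 4 (62): sum1=29, sum2=192
Checksum = sum2·256 + sum1 = 192·256 + 29 = 49181 = 0xC01D.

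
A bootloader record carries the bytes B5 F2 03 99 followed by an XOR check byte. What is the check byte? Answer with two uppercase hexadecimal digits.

XOR the bytes together:
  start with 0xB5
  0xB5 ⊕ 0xF2 = 0x47
  0x47 ⊕ 0x03 = 0x44
  0x44 ⊕ 0x99 = 0xDD

DD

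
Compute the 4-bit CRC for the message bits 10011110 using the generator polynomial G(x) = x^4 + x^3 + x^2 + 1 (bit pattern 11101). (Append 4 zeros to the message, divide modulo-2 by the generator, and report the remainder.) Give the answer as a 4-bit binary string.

Append 4 zeros: 100111100000. Divide by 11101 (XOR where the leading bit is 1):
  pos 0: 10011 XOR 11101 = 01110
  pos 1: 11101 XOR 11101 = 00000
  pos 6: 10000 XOR 11101 = 01101
  pos 7: 11010 XOR 11101 = 00111
Remainder (last 4 bits) = 0111. This is the CRC / FCS.

0111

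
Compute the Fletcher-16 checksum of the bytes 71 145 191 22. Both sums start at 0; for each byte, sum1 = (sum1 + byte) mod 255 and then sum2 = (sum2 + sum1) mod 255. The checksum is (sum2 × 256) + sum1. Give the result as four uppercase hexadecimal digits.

67AE

Running sums (mod 255):
  after byte 0 (71): sum1=71, sum2=71
  after byte 1 (145): sum1=216, sum2=32
  after byte 2 (191): sum1=152, sum2=184
  after byte 3 (22): sum1=174, sum2=103
Checksum = sum2·256 + sum1 = 103·256 + 174 = 26542 = 0x67AE.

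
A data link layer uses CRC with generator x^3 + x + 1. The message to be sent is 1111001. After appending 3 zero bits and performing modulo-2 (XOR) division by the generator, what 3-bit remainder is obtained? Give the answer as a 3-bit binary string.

Append 3 zeros: 1111001000. Divide by 1011 (XOR where the leading bit is 1):
  pos 0: 1111 XOR 1011 = 0100
  pos 1: 1000 XOR 1011 = 0011
  pos 3: 1101 XOR 1011 = 0110
  pos 4: 1100 XOR 1011 = 0111
  pos 5: 1110 XOR 1011 = 0101
  pos 6: 1010 XOR 1011 = 0001
Remainder (last 3 bits) = 001. This is the CRC / FCS.

001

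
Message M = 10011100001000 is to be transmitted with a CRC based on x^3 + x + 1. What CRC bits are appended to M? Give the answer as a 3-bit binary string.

101

Append 3 zeros: 10011100001000000. Divide by 1011 (XOR where the leading bit is 1):
  pos 0: 1001 XOR 1011 = 0010
  pos 2: 1011 XOR 1011 = 0000
  pos 10: 1000 XOR 1011 = 0011
  pos 12: 1100 XOR 1011 = 0111
  pos 13: 1110 XOR 1011 = 0101
Remainder (last 3 bits) = 101. This is the CRC / FCS.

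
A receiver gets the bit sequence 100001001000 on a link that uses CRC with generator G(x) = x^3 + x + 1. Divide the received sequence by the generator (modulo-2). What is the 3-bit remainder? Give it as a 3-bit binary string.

000

Modulo-2 division of 100001001000 by 1011:
  pos 0: 1000 XOR 1011 = 0011
  pos 2: 1101 XOR 1011 = 0110
  pos 3: 1100 XOR 1011 = 0111
  pos 4: 1110 XOR 1011 = 0101
  pos 5: 1011 XOR 1011 = 0000
Remainder = 000 (zero — the frame passes the CRC check).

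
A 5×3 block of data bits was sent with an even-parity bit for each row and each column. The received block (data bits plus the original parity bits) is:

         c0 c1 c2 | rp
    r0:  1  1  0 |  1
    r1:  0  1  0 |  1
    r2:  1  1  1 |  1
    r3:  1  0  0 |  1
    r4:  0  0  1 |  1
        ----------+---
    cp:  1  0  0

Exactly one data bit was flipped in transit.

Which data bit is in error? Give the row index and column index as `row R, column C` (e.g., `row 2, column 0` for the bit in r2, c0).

row 0, column 1

Recompute each row's even parity and compare to rp:
  r0: data parity 0, sent rp 1 → mismatch
  r1: data parity 1, sent rp 1 → ok
  r2: data parity 1, sent rp 1 → ok
  r3: data parity 1, sent rp 1 → ok
  r4: data parity 1, sent rp 1 → ok
Recompute each column's even parity and compare to cp:
  c0: data parity 1, sent cp 1 → ok
  c1: data parity 1, sent cp 0 → mismatch
  c2: data parity 0, sent cp 0 → ok
Exactly one row (r0) and one column (c1) fail → the flipped bit is at their intersection.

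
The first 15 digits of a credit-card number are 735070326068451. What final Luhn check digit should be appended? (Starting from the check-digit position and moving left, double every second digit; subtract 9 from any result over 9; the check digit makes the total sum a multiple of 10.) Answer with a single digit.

9

Partial digits right→left: 1 5 4 8 6 0 6 2 3 0 7 0 5 3 7
Double every second digit counting from the check-digit position (so the 1st, 3rd, 5th, ... of the partial from the right).
  doubled (with −9 where >9): 2 8 3 3 6 5 1 5 → sum 33
  kept as-is: 5 8 0 2 0 0 3 → sum 18
Total = 33 + 18 = 51.
Check digit = (10 − (51 mod 10)) mod 10 = 9.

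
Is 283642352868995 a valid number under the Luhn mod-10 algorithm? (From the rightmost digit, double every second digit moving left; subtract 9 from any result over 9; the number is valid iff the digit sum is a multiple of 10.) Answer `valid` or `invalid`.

invalid

From the right, keep odd positions and double even positions (subtract 9 from any doubled value over 9):
  doubled (positions 2,4,...): 9 7 7 1 4 3 7 → sum 38
  kept (positions 1,3,...): 5 9 6 2 3 4 3 2 → sum 34
Total = 72.
72 mod 10 = 2, so the number is invalid.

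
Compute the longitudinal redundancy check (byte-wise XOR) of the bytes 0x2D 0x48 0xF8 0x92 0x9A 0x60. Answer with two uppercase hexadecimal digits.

XOR the bytes together:
  start with 0x2D
  0x2D ⊕ 0x48 = 0x65
  0x65 ⊕ 0xF8 = 0x9D
  0x9D ⊕ 0x92 = 0x0F
  0x0F ⊕ 0x9A = 0x95
  0x95 ⊕ 0x60 = 0xF5

F5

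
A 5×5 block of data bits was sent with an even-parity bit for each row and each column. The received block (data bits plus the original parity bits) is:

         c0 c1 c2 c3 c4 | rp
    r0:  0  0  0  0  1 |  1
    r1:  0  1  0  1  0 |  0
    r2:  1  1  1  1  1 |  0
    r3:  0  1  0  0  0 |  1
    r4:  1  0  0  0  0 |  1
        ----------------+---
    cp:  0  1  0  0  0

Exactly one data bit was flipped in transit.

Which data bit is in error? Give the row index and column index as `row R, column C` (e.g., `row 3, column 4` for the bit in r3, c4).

row 2, column 2

Recompute each row's even parity and compare to rp:
  r0: data parity 1, sent rp 1 → ok
  r1: data parity 0, sent rp 0 → ok
  r2: data parity 1, sent rp 0 → mismatch
  r3: data parity 1, sent rp 1 → ok
  r4: data parity 1, sent rp 1 → ok
Recompute each column's even parity and compare to cp:
  c0: data parity 0, sent cp 0 → ok
  c1: data parity 1, sent cp 1 → ok
  c2: data parity 1, sent cp 0 → mismatch
  c3: data parity 0, sent cp 0 → ok
  c4: data parity 0, sent cp 0 → ok
Exactly one row (r2) and one column (c2) fail → the flipped bit is at their intersection.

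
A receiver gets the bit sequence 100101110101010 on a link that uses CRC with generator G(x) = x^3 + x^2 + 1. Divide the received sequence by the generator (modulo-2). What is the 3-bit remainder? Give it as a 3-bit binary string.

101

Modulo-2 division of 100101110101010 by 1101:
  pos 0: 1001 XOR 1101 = 0100
  pos 1: 1000 XOR 1101 = 0101
  pos 2: 1011 XOR 1101 = 0110
  pos 3: 1101 XOR 1101 = 0000
  pos 7: 1010 XOR 1101 = 0111
  pos 8: 1111 XOR 1101 = 0010
  pos 10: 1001 XOR 1101 = 0100
  pos 11: 1000 XOR 1101 = 0101
Remainder = 101 (nonzero — an error is detected).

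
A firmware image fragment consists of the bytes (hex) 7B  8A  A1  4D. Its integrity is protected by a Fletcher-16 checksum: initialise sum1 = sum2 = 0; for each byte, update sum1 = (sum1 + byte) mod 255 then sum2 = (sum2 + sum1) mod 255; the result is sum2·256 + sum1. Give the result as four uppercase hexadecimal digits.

1EF4

Running sums (mod 255):
  after byte 0 (7B): sum1=123, sum2=123
  after byte 1 (8A): sum1=6, sum2=129
  after byte 2 (A1): sum1=167, sum2=41
  after byte 3 (4D): sum1=244, sum2=30
Checksum = sum2·256 + sum1 = 30·256 + 244 = 7924 = 0x1EF4.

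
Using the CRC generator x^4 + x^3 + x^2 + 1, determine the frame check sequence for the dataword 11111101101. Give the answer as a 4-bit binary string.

Append 4 zeros: 111111011010000. Divide by 11101 (XOR where the leading bit is 1):
  pos 0: 11111 XOR 11101 = 00010
  pos 3: 10101 XOR 11101 = 01000
  pos 4: 10001 XOR 11101 = 01100
  pos 5: 11000 XOR 11101 = 00101
  pos 7: 10110 XOR 11101 = 01011
  pos 8: 10110 XOR 11101 = 01011
  pos 9: 10110 XOR 11101 = 01011
  pos 10: 10110 XOR 11101 = 01011
Remainder (last 4 bits) = 1011. This is the CRC / FCS.

1011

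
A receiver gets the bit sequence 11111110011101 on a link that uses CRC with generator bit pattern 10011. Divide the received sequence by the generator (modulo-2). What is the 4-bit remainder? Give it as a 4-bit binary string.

Modulo-2 division of 11111110011101 by 10011:
  pos 0: 11111 XOR 10011 = 01100
  pos 1: 11001 XOR 10011 = 01010
  pos 2: 10101 XOR 10011 = 00110
  pos 4: 11000 XOR 10011 = 01011
  pos 5: 10111 XOR 10011 = 00100
  pos 7: 10011 XOR 10011 = 00000
Remainder = 0001 (nonzero — an error is detected).

0001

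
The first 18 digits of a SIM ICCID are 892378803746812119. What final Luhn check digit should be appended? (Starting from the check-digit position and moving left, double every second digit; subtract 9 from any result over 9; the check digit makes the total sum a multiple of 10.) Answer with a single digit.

Partial digits right→left: 9 1 1 2 1 8 6 4 7 3 0 8 8 7 3 2 9 8
Double every second digit counting from the check-digit position (so the 1st, 3rd, 5th, ... of the partial from the right).
  doubled (with −9 where >9): 9 2 2 3 5 0 7 6 9 → sum 43
  kept as-is: 1 2 8 4 3 8 7 2 8 → sum 43
Total = 43 + 43 = 86.
Check digit = (10 − (86 mod 10)) mod 10 = 4.

4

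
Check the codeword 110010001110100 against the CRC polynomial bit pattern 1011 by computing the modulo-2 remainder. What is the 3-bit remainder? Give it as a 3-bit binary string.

111

Modulo-2 division of 110010001110100 by 1011:
  pos 0: 1100 XOR 1011 = 0111
  pos 1: 1111 XOR 1011 = 0100
  pos 2: 1000 XOR 1011 = 0011
  pos 4: 1100 XOR 1011 = 0111
  pos 5: 1111 XOR 1011 = 0100
  pos 6: 1001 XOR 1011 = 0010
  pos 8: 1010 XOR 1011 = 0001
  pos 11: 1100 XOR 1011 = 0111
Remainder = 111 (nonzero — an error is detected).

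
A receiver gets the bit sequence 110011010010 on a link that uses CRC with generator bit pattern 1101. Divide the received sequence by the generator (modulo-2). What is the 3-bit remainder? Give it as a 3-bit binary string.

000

Modulo-2 division of 110011010010 by 1101:
  pos 0: 1100 XOR 1101 = 0001
  pos 3: 1110 XOR 1101 = 0011
  pos 5: 1110 XOR 1101 = 0011
  pos 7: 1101 XOR 1101 = 0000
Remainder = 000 (zero — the frame passes the CRC check).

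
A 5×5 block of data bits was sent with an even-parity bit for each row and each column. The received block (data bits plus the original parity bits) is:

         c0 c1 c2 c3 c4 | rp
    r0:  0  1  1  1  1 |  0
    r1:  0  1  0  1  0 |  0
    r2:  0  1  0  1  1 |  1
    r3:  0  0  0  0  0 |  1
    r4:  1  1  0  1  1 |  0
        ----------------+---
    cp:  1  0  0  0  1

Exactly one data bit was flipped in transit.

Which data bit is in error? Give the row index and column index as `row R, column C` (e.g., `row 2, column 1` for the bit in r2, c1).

row 3, column 2

Recompute each row's even parity and compare to rp:
  r0: data parity 0, sent rp 0 → ok
  r1: data parity 0, sent rp 0 → ok
  r2: data parity 1, sent rp 1 → ok
  r3: data parity 0, sent rp 1 → mismatch
  r4: data parity 0, sent rp 0 → ok
Recompute each column's even parity and compare to cp:
  c0: data parity 1, sent cp 1 → ok
  c1: data parity 0, sent cp 0 → ok
  c2: data parity 1, sent cp 0 → mismatch
  c3: data parity 0, sent cp 0 → ok
  c4: data parity 1, sent cp 1 → ok
Exactly one row (r3) and one column (c2) fail → the flipped bit is at their intersection.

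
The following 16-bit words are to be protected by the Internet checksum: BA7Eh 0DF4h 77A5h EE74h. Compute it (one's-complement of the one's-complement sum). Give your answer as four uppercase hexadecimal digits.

D172

One's-complement addition (fold any carry out of bit 15 back into bit 0):
  0xBA7E + 0x0DF4 = 0x0C872
  0xC872 + 0x77A5 = 0x14017 → wrap carry → 0x4018
  0x4018 + 0xEE74 = 0x12E8C → wrap carry → 0x2E8D
One's-complement sum = 0x2E8D.
Checksum = ~0x2E8D & 0xFFFF = 0xD172.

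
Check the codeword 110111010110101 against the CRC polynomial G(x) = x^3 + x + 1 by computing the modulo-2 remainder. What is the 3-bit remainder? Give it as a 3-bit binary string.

000

Modulo-2 division of 110111010110101 by 1011:
  pos 0: 1101 XOR 1011 = 0110
  pos 1: 1101 XOR 1011 = 0110
  pos 2: 1101 XOR 1011 = 0110
  pos 3: 1100 XOR 1011 = 0111
  pos 4: 1111 XOR 1011 = 0100
  pos 5: 1000 XOR 1011 = 0011
  pos 7: 1111 XOR 1011 = 0100
  pos 8: 1000 XOR 1011 = 0011
  pos 10: 1110 XOR 1011 = 0101
  pos 11: 1011 XOR 1011 = 0000
Remainder = 000 (zero — the frame passes the CRC check).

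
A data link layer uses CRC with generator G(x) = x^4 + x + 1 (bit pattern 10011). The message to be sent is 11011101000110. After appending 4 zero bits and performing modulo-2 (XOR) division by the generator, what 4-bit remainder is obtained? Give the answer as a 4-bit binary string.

Append 4 zeros: 110111010001100000. Divide by 10011 (XOR where the leading bit is 1):
  pos 0: 11011 XOR 10011 = 01000
  pos 1: 10001 XOR 10011 = 00010
  pos 4: 10010 XOR 10011 = 00001
  pos 8: 10011 XOR 10011 = 00000
Remainder (last 4 bits) = 0000. This is the CRC / FCS.

0000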